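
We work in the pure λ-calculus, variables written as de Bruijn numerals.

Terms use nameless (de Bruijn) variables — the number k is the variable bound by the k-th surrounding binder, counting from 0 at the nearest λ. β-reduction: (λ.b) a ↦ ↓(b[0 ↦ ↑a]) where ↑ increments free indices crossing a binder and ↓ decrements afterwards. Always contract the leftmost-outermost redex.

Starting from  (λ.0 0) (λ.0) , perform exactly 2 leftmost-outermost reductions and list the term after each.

  start: (λ.0 0) (λ.0)
  [1] (λ.0) (λ.0)
  [2] λ.0

Answer: after 2 steps: λ.0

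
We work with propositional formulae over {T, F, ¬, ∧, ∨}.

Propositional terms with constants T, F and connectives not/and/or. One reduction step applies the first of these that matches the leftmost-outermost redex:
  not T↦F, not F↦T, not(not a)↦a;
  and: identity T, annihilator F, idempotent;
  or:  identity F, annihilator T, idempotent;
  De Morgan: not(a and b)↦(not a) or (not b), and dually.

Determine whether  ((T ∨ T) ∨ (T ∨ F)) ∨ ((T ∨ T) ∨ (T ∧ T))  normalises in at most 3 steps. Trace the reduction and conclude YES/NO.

  start: ((T ∨ T) ∨ (T ∨ F)) ∨ ((T ∨ T) ∨ (T ∧ T))
  →1  (T ∨ (T ∨ F)) ∨ ((T ∨ T) ∨ (T ∧ T))
  →2  T ∨ ((T ∨ T) ∨ (T ∧ T))
  →3  T

Answer: YES — reaches normal form T in 3 ≤ 3 steps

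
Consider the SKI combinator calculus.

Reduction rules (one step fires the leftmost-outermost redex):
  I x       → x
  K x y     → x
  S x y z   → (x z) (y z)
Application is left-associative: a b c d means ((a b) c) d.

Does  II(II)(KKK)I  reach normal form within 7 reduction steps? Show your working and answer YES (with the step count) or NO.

Answer: YES — reaches normal form KI in 5 ≤ 7 steps

Reduction:
  start: II(II)(KKK)I
  [1] I(II)(KKK)I
  [2] II(KKK)I
  [3] I(KKK)I
  [4] KKKI
  [5] KI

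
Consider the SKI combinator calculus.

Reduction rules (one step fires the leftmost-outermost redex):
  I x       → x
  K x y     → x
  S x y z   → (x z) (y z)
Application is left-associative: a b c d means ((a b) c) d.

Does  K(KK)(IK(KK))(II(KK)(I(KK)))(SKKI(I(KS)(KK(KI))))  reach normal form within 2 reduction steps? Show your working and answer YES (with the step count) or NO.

  start: K(KK)(IK(KK))(II(KK)(I(KK)))(SKKI(I(KS)(KK(KI))))
  [1] KK(II(KK)(I(KK)))(SKKI(I(KS)(KK(KI))))
  [2] K(SKKI(I(KS)(KK(KI))))

Answer: NO — after 2 steps the term is K(SKKI(I(KS)(KK(KI)))), not yet normal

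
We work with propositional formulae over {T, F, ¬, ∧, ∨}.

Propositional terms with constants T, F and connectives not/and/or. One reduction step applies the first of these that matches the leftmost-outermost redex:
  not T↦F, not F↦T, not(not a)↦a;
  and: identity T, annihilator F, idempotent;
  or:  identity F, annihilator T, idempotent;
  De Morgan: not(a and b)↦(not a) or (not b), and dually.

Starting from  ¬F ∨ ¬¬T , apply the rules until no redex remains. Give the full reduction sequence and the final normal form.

  start: ¬F ∨ ¬¬T
  [1] T ∨ ¬¬T
  [2] T

Answer: normal form = T  (in 2 steps)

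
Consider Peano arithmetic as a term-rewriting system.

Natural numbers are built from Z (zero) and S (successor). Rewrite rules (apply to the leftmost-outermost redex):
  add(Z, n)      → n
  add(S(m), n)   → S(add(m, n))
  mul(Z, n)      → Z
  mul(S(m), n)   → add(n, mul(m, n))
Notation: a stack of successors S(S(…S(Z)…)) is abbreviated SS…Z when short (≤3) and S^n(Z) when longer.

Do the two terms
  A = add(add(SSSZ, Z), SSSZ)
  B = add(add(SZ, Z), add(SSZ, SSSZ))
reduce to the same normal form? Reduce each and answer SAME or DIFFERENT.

Term A:
  start: add(add(SSSZ, Z), SSSZ)
  step 1: add(S(add(SSZ, Z)), SSSZ)
  step 2: S(add(add(SSZ, Z), SSSZ))
  step 3: S(add(S(add(SZ, Z)), SSSZ))
  step 4: S(S(add(add(SZ, Z), SSSZ)))
  step 5: S(S(add(S(add(Z, Z)), SSSZ)))
  step 6: S(S(S(add(add(Z, Z), SSSZ))))
  step 7: S(S(S(add(Z, SSSZ))))
  step 8: S^6(Z)

Term B:
  start: add(add(SZ, Z), add(SSZ, SSSZ))
  step 1: add(S(add(Z, Z)), add(SSZ, SSSZ))
  step 2: S(add(add(Z, Z), add(SSZ, SSSZ)))
  step 3: S(add(Z, add(SSZ, SSSZ)))
  step 4: S(add(SSZ, SSSZ))
  step 5: S(S(add(SZ, SSSZ)))
  step 6: S(S(S(add(Z, SSSZ))))
  step 7: S^6(Z)

Answer: SAME — A ⇓ S^6(Z), B ⇓ S^6(Z)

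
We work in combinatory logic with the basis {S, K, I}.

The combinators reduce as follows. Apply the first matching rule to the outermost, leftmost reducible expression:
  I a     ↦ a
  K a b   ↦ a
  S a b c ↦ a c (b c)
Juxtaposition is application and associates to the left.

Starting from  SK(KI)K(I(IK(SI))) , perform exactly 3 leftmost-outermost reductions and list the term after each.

  start: SK(KI)K(I(IK(SI)))
  step 1: KK(KIK)(I(IK(SI)))
  step 2: K(I(IK(SI)))
  step 3: K(IK(SI))

Answer: after 3 steps: K(IK(SI))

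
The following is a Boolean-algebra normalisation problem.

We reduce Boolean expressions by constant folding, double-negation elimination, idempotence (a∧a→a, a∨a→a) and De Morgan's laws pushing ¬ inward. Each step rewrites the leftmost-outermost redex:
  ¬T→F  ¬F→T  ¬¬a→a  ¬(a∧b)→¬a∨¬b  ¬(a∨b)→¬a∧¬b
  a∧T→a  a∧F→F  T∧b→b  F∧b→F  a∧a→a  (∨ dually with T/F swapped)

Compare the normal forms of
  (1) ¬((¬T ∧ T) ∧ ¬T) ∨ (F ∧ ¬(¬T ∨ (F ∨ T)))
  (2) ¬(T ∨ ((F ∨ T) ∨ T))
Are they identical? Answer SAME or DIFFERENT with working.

Answer: DIFFERENT — A ⇓ T, B ⇓ F

Reduction:
Term A:
  start: ¬((¬T ∧ T) ∧ ¬T) ∨ (F ∧ ¬(¬T ∨ (F ∨ T)))
  [1] (¬(¬T ∧ T) ∨ ¬¬T) ∨ (F ∧ ¬(¬T ∨ (F ∨ T)))
  [2] ((¬¬T ∨ ¬T) ∨ ¬¬T) ∨ (F ∧ ¬(¬T ∨ (F ∨ T)))
  [3] ((T ∨ ¬T) ∨ ¬¬T) ∨ (F ∧ ¬(¬T ∨ (F ∨ T)))
  [4] (T ∨ ¬¬T) ∨ (F ∧ ¬(¬T ∨ (F ∨ T)))
  [5] T ∨ (F ∧ ¬(¬T ∨ (F ∨ T)))
  [6] T

Term B:
  start: ¬(T ∨ ((F ∨ T) ∨ T))
  [1] ¬T ∧ ¬((F ∨ T) ∨ T)
  [2] F ∧ ¬((F ∨ T) ∨ T)
  [3] F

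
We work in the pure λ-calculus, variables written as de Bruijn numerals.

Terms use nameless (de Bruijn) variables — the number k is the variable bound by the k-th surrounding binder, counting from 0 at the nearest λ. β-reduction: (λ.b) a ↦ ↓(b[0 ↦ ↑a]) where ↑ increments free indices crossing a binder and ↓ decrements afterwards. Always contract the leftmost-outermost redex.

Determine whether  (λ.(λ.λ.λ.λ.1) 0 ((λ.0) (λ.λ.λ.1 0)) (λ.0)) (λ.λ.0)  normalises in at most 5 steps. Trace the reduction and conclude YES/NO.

Answer: YES — reaches normal form λ.λ.0 in 4 ≤ 5 steps

Reduction:
  start: (λ.(λ.λ.λ.λ.1) 0 ((λ.0) (λ.λ.λ.1 0)) (λ.0)) (λ.λ.0)
  →1  (λ.λ.λ.λ.1) (λ.λ.0) ((λ.0) (λ.λ.λ.1 0)) (λ.0)
  →2  (λ.λ.λ.1) ((λ.0) (λ.λ.λ.1 0)) (λ.0)
  →3  (λ.λ.1) (λ.0)
  →4  λ.λ.0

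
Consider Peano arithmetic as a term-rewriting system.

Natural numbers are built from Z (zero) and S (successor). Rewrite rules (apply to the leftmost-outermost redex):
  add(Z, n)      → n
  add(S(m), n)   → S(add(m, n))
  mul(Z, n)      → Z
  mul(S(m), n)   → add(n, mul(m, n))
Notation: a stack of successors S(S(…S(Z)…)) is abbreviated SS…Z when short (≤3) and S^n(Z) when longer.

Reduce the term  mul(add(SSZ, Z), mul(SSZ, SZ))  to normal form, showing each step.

  start: mul(add(SSZ, Z), mul(SSZ, SZ))
  step 1: mul(S(add(SZ, Z)), mul(SSZ, SZ))
  step 2: add(mul(SSZ, SZ), mul(add(SZ, Z), mul(SSZ, SZ)))
  step 3: add(add(SZ, mul(SZ, SZ)), mul(add(SZ, Z), mul(SSZ, SZ)))
  step 4: add(S(add(Z, mul(SZ, SZ))), mul(add(SZ, Z), mul(SSZ, SZ)))
  step 5: S(add(add(Z, mul(SZ, SZ)), mul(add(SZ, Z), mul(SSZ, SZ))))
  step 6: S(add(mul(SZ, SZ), mul(add(SZ, Z), mul(SSZ, SZ))))
  step 7: S(add(add(SZ, mul(Z, SZ)), mul(add(SZ, Z), mul(SSZ, SZ))))
  step 8: S(add(S(add(Z, mul(Z, SZ))), mul(add(SZ, Z), mul(SSZ, SZ))))
  step 9: S(S(add(add(Z, mul(Z, SZ)), mul(add(SZ, Z), mul(SSZ, SZ)))))
  step 10: S(S(add(mul(Z, SZ), mul(add(SZ, Z), mul(SSZ, SZ)))))
  step 11: S(S(add(Z, mul(add(SZ, Z), mul(SSZ, SZ)))))
  step 12: S(S(mul(add(SZ, Z), mul(SSZ, SZ))))
  step 13: S(S(mul(S(add(Z, Z)), mul(SSZ, SZ))))
  step 14: S(S(add(mul(SSZ, SZ), mul(add(Z, Z), mul(SSZ, SZ)))))
  step 15: S(S(add(add(SZ, mul(SZ, SZ)), mul(add(Z, Z), mul(SSZ, SZ)))))
  step 16: S(S(add(S(add(Z, mul(SZ, SZ))), mul(add(Z, Z), mul(SSZ, SZ)))))
  step 17: S(S(S(add(add(Z, mul(SZ, SZ)), mul(add(Z, Z), mul(SSZ, SZ))))))
  step 18: S(S(S(add(mul(SZ, SZ), mul(add(Z, Z), mul(SSZ, SZ))))))
  step 19: S(S(S(add(add(SZ, mul(Z, SZ)), mul(add(Z, Z), mul(SSZ, SZ))))))
  step 20: S(S(S(add(S(add(Z, mul(Z, SZ))), mul(add(Z, Z), mul(SSZ, SZ))))))
  step 21: S(S(S(S(add(add(Z, mul(Z, SZ)), mul(add(Z, Z), mul(SSZ, SZ)))))))
  step 22: S(S(S(S(add(mul(Z, SZ), mul(add(Z, Z), mul(SSZ, SZ)))))))
  step 23: S(S(S(S(add(Z, mul(add(Z, Z), mul(SSZ, SZ)))))))
  step 24: S(S(S(S(mul(add(Z, Z), mul(SSZ, SZ))))))
  step 25: S(S(S(S(mul(Z, mul(SSZ, SZ))))))
  step 26: S^4(Z)

Answer: normal form = S^4(Z)  (in 26 steps)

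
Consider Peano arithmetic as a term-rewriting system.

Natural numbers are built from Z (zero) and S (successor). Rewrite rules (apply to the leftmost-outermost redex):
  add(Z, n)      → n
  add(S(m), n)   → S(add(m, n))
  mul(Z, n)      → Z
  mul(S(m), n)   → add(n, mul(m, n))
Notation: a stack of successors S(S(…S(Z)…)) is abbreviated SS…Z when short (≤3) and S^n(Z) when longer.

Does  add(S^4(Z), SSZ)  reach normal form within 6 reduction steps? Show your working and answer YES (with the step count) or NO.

  start: add(S^4(Z), SSZ)
  →1  S(add(SSSZ, SSZ))
  →2  S(S(add(SSZ, SSZ)))
  →3  S(S(S(add(SZ, SSZ))))
  →4  S(S(S(S(add(Z, SSZ)))))
  →5  S^6(Z)

Answer: YES — reaches normal form S^6(Z) in 5 ≤ 6 steps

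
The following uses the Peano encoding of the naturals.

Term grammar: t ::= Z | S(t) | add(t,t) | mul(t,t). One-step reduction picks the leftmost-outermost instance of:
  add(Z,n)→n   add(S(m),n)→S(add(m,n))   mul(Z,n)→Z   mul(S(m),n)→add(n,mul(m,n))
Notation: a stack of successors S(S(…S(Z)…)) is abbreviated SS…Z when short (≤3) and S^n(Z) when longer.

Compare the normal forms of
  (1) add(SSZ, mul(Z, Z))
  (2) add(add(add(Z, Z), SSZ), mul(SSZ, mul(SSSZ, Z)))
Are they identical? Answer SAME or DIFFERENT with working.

Answer: SAME — A ⇓ SSZ, B ⇓ SSZ

Reduction:
Term A:
  start: add(SSZ, mul(Z, Z))
  [1] S(add(SZ, mul(Z, Z)))
  [2] S(S(add(Z, mul(Z, Z))))
  [3] S(S(mul(Z, Z)))
  [4] SSZ

Term B:
  start: add(add(add(Z, Z), SSZ), mul(SSZ, mul(SSSZ, Z)))
  [1] add(add(Z, SSZ), mul(SSZ, mul(SSSZ, Z)))
  [2] add(SSZ, mul(SSZ, mul(SSSZ, Z)))
  [3] S(add(SZ, mul(SSZ, mul(SSSZ, Z))))
  [4] S(S(add(Z, mul(SSZ, mul(SSSZ, Z)))))
  [5] S(S(mul(SSZ, mul(SSSZ, Z))))
  [6] S(S(add(mul(SSSZ, Z), mul(SZ, mul(SSSZ, Z)))))
  [7] S(S(add(add(Z, mul(SSZ, Z)), mul(SZ, mul(SSSZ, Z)))))
  [8] S(S(add(mul(SSZ, Z), mul(SZ, mul(SSSZ, Z)))))
  [9] S(S(add(add(Z, mul(SZ, Z)), mul(SZ, mul(SSSZ, Z)))))
  [10] S(S(add(mul(SZ, Z), mul(SZ, mul(SSSZ, Z)))))
  [11] S(S(add(add(Z, mul(Z, Z)), mul(SZ, mul(SSSZ, Z)))))
  [12] S(S(add(mul(Z, Z), mul(SZ, mul(SSSZ, Z)))))
  [13] S(S(add(Z, mul(SZ, mul(SSSZ, Z)))))
  [14] S(S(mul(SZ, mul(SSSZ, Z))))
  [15] S(S(add(mul(SSSZ, Z), mul(Z, mul(SSSZ, Z)))))
  [16] S(S(add(add(Z, mul(SSZ, Z)), mul(Z, mul(SSSZ, Z)))))
  [17] S(S(add(mul(SSZ, Z), mul(Z, mul(SSSZ, Z)))))
  [18] S(S(add(add(Z, mul(SZ, Z)), mul(Z, mul(SSSZ, Z)))))
  [19] S(S(add(mul(SZ, Z), mul(Z, mul(SSSZ, Z)))))
  [20] S(S(add(add(Z, mul(Z, Z)), mul(Z, mul(SSSZ, Z)))))
  [21] S(S(add(mul(Z, Z), mul(Z, mul(SSSZ, Z)))))
  [22] S(S(add(Z, mul(Z, mul(SSSZ, Z)))))
  [23] S(S(mul(Z, mul(SSSZ, Z))))
  [24] SSZ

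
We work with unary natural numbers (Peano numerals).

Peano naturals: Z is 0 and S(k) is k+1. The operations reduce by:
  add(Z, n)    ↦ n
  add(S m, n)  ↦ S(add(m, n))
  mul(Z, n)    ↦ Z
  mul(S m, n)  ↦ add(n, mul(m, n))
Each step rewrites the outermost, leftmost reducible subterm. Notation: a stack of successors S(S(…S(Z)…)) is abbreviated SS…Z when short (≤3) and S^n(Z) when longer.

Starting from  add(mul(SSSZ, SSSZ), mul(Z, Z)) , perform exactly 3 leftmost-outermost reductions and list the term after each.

  start: add(mul(SSSZ, SSSZ), mul(Z, Z))
  [1] add(add(SSSZ, mul(SSZ, SSSZ)), mul(Z, Z))
  [2] add(S(add(SSZ, mul(SSZ, SSSZ))), mul(Z, Z))
  [3] S(add(add(SSZ, mul(SSZ, SSSZ)), mul(Z, Z)))

Answer: after 3 steps: S(add(add(SSZ, mul(SSZ, SSSZ)), mul(Z, Z)))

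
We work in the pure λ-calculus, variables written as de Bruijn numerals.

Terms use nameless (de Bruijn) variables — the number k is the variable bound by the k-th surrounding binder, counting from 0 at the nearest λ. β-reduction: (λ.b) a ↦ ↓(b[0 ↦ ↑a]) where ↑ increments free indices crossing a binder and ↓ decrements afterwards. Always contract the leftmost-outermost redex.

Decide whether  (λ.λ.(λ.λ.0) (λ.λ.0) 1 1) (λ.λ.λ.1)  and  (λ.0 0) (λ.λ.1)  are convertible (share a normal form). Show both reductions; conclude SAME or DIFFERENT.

Term A:
  start: (λ.λ.(λ.λ.0) (λ.λ.0) 1 1) (λ.λ.λ.1)
  step 1: λ.(λ.λ.0) (λ.λ.0) (λ.λ.λ.1) (λ.λ.λ.1)
  step 2: λ.(λ.0) (λ.λ.λ.1) (λ.λ.λ.1)
  step 3: λ.(λ.λ.λ.1) (λ.λ.λ.1)
  step 4: λ.λ.λ.1

Term B:
  start: (λ.0 0) (λ.λ.1)
  step 1: (λ.λ.1) (λ.λ.1)
  step 2: λ.λ.λ.1

Answer: SAME — A ⇓ λ.λ.λ.1, B ⇓ λ.λ.λ.1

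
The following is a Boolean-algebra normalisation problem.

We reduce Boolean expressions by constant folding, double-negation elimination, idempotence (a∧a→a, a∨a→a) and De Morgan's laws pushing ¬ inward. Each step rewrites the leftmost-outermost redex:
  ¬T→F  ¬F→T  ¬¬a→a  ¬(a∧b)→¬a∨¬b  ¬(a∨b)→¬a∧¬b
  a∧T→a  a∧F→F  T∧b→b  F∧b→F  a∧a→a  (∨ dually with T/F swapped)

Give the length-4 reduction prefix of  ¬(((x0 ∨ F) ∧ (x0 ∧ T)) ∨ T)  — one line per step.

Answer: after 4 steps: ((¬x0 ∧ T) ∨ ¬(x0 ∧ T)) ∧ ¬T

Working:
  start: ¬(((x0 ∨ F) ∧ (x0 ∧ T)) ∨ T)
  step 1: ¬((x0 ∨ F) ∧ (x0 ∧ T)) ∧ ¬T
  step 2: (¬(x0 ∨ F) ∨ ¬(x0 ∧ T)) ∧ ¬T
  step 3: ((¬x0 ∧ ¬F) ∨ ¬(x0 ∧ T)) ∧ ¬T
  step 4: ((¬x0 ∧ T) ∨ ¬(x0 ∧ T)) ∧ ¬T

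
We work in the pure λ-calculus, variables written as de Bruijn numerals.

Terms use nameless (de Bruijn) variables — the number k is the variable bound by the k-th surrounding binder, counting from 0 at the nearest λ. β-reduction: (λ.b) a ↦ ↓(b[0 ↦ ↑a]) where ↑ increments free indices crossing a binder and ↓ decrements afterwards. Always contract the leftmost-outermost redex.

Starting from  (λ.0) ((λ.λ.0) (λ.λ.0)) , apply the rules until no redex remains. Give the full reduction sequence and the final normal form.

  start: (λ.0) ((λ.λ.0) (λ.λ.0))
  →1  (λ.λ.0) (λ.λ.0)
  →2  λ.0

Answer: normal form = λ.0  (in 2 steps)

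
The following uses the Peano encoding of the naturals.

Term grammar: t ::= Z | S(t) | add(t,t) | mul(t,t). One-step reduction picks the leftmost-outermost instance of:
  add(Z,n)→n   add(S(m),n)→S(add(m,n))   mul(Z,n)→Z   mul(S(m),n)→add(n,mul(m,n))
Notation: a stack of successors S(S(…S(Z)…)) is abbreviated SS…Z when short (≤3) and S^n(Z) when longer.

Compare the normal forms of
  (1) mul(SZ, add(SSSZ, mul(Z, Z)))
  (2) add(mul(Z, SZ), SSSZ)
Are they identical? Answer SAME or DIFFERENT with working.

Answer: SAME — A ⇓ SSSZ, B ⇓ SSSZ

Reduction:
Term A:
  start: mul(SZ, add(SSSZ, mul(Z, Z)))
  step 1: add(add(SSSZ, mul(Z, Z)), mul(Z, add(SSSZ, mul(Z, Z))))
  step 2: add(S(add(SSZ, mul(Z, Z))), mul(Z, add(SSSZ, mul(Z, Z))))
  step 3: S(add(add(SSZ, mul(Z, Z)), mul(Z, add(SSSZ, mul(Z, Z)))))
  step 4: S(add(S(add(SZ, mul(Z, Z))), mul(Z, add(SSSZ, mul(Z, Z)))))
  step 5: S(S(add(add(SZ, mul(Z, Z)), mul(Z, add(SSSZ, mul(Z, Z))))))
  step 6: S(S(add(S(add(Z, mul(Z, Z))), mul(Z, add(SSSZ, mul(Z, Z))))))
  step 7: S(S(S(add(add(Z, mul(Z, Z)), mul(Z, add(SSSZ, mul(Z, Z)))))))
  step 8: S(S(S(add(mul(Z, Z), mul(Z, add(SSSZ, mul(Z, Z)))))))
  step 9: S(S(S(add(Z, mul(Z, add(SSSZ, mul(Z, Z)))))))
  step 10: S(S(S(mul(Z, add(SSSZ, mul(Z, Z))))))
  step 11: SSSZ

Term B:
  start: add(mul(Z, SZ), SSSZ)
  step 1: add(Z, SSSZ)
  step 2: SSSZ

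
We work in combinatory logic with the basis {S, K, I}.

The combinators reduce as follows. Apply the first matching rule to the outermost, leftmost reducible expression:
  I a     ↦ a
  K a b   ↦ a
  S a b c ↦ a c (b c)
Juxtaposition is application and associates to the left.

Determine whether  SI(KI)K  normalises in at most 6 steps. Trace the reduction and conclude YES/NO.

  start: SI(KI)K
  step 1: IK(KIK)
  step 2: K(KIK)
  step 3: KI

Answer: YES — reaches normal form KI in 3 ≤ 6 steps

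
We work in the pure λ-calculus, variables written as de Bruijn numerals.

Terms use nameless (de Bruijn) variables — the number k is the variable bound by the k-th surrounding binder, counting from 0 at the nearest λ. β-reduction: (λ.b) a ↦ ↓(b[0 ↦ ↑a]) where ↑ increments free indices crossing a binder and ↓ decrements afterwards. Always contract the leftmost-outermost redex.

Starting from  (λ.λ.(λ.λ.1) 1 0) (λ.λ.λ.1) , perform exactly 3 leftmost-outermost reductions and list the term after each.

  start: (λ.λ.(λ.λ.1) 1 0) (λ.λ.λ.1)
  step 1: λ.(λ.λ.1) (λ.λ.λ.1) 0
  step 2: λ.(λ.λ.λ.λ.1) 0
  step 3: λ.λ.λ.λ.1

Answer: after 3 steps: λ.λ.λ.λ.1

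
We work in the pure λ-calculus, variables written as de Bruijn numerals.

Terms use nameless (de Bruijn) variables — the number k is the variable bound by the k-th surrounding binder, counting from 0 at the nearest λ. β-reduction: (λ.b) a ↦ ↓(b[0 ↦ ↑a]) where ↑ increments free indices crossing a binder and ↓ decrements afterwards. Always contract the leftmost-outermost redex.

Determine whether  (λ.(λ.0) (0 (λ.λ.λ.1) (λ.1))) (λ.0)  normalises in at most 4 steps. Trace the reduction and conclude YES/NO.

Answer: YES — reaches normal form λ.λ.1 in 4 ≤ 4 steps

Working:
  start: (λ.(λ.0) (0 (λ.λ.λ.1) (λ.1))) (λ.0)
  step 1: (λ.0) ((λ.0) (λ.λ.λ.1) (λ.λ.0))
  step 2: (λ.0) (λ.λ.λ.1) (λ.λ.0)
  step 3: (λ.λ.λ.1) (λ.λ.0)
  step 4: λ.λ.1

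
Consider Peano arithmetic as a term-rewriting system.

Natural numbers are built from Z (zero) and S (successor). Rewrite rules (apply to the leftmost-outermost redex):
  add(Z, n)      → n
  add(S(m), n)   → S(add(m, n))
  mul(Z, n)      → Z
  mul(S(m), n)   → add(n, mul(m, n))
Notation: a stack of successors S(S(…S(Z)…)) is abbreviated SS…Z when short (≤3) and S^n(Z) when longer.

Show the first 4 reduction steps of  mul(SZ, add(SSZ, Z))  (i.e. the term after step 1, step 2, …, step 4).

  start: mul(SZ, add(SSZ, Z))
  [1] add(add(SSZ, Z), mul(Z, add(SSZ, Z)))
  [2] add(S(add(SZ, Z)), mul(Z, add(SSZ, Z)))
  [3] S(add(add(SZ, Z), mul(Z, add(SSZ, Z))))
  [4] S(add(S(add(Z, Z)), mul(Z, add(SSZ, Z))))

Answer: after 4 steps: S(add(S(add(Z, Z)), mul(Z, add(SSZ, Z))))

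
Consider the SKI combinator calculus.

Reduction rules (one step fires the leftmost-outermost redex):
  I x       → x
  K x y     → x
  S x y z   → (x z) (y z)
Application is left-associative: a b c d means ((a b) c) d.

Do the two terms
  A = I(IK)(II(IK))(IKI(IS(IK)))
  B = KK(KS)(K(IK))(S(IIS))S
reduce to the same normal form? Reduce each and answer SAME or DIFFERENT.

Term A:
  start: I(IK)(II(IK))(IKI(IS(IK)))
  →1  IK(II(IK))(IKI(IS(IK)))
  →2  K(II(IK))(IKI(IS(IK)))
  →3  II(IK)
  →4  I(IK)
  →5  IK
  →6  K

Term B:
  start: KK(KS)(K(IK))(S(IIS))S
  →1  K(K(IK))(S(IIS))S
  →2  K(IK)S
  →3  IK
  →4  K

Answer: SAME — A ⇓ K, B ⇓ K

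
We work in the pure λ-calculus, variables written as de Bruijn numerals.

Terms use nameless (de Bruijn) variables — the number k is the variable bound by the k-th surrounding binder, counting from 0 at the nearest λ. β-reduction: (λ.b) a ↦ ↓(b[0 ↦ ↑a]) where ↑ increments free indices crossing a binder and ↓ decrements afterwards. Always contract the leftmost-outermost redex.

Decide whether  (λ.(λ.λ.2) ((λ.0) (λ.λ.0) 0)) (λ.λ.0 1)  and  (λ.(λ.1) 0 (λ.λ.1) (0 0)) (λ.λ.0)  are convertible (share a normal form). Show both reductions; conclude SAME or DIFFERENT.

Answer: DIFFERENT — A ⇓ λ.λ.λ.0 1, B ⇓ λ.0

Reduction:
Term A:
  start: (λ.(λ.λ.2) ((λ.0) (λ.λ.0) 0)) (λ.λ.0 1)
  step 1: (λ.λ.λ.λ.0 1) ((λ.0) (λ.λ.0) (λ.λ.0 1))
  step 2: λ.λ.λ.0 1

Term B:
  start: (λ.(λ.1) 0 (λ.λ.1) (0 0)) (λ.λ.0)
  step 1: (λ.λ.λ.0) (λ.λ.0) (λ.λ.1) ((λ.λ.0) (λ.λ.0))
  step 2: (λ.λ.0) (λ.λ.1) ((λ.λ.0) (λ.λ.0))
  step 3: (λ.0) ((λ.λ.0) (λ.λ.0))
  step 4: (λ.λ.0) (λ.λ.0)
  step 5: λ.0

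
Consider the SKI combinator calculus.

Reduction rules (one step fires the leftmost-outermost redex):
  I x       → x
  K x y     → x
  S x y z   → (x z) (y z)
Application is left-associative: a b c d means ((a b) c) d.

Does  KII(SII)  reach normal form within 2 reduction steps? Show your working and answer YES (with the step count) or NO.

Answer: YES — reaches normal form SII in 2 ≤ 2 steps

Reduction:
  start: KII(SII)
  step 1: I(SII)
  step 2: SII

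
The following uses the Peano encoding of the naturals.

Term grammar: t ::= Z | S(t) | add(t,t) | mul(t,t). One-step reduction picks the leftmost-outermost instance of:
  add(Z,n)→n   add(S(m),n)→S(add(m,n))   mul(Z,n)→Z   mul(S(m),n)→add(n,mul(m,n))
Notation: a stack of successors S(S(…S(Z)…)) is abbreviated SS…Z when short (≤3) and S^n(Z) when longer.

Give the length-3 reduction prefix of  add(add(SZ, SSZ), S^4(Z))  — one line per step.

  start: add(add(SZ, SSZ), S^4(Z))
  →1  add(S(add(Z, SSZ)), S^4(Z))
  →2  S(add(add(Z, SSZ), S^4(Z)))
  →3  S(add(SSZ, S^4(Z)))

Answer: after 3 steps: S(add(SSZ, S^4(Z)))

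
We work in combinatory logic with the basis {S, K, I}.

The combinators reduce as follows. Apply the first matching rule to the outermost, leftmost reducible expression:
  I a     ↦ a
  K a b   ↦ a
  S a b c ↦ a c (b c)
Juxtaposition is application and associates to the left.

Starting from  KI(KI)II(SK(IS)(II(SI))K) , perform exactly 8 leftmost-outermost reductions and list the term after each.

Answer: after 8 steps: SIK

Derivation:
  start: KI(KI)II(SK(IS)(II(SI))K)
  [1] III(SK(IS)(II(SI))K)
  [2] II(SK(IS)(II(SI))K)
  [3] I(SK(IS)(II(SI))K)
  [4] SK(IS)(II(SI))K
  [5] K(II(SI))(IS(II(SI)))K
  [6] II(SI)K
  [7] I(SI)K
  [8] SIK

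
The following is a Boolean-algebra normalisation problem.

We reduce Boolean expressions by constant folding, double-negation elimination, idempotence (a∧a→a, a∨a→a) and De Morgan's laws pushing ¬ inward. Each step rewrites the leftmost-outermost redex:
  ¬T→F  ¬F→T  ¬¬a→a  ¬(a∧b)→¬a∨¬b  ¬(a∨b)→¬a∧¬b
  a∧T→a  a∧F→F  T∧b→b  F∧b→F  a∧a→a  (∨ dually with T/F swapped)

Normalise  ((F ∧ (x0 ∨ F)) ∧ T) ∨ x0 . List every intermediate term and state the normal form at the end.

Answer: normal form = x0  (in 3 steps)

Reduction:
  start: ((F ∧ (x0 ∨ F)) ∧ T) ∨ x0
  →1  (F ∧ (x0 ∨ F)) ∨ x0
  →2  F ∨ x0
  →3  x0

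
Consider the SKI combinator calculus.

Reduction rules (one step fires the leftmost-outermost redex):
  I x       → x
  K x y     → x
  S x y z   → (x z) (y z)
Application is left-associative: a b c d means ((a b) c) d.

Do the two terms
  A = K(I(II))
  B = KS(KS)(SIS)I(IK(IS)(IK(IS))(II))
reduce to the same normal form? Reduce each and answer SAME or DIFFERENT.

Answer: DIFFERENT — A ⇓ KI, B ⇓ SI(S(SI)(SI))

Derivation:
Term A:
  start: K(I(II))
  →1  K(II)
  →2  KI

Term B:
  start: KS(KS)(SIS)I(IK(IS)(IK(IS))(II))
  →1  S(SIS)I(IK(IS)(IK(IS))(II))
  →2  SIS(IK(IS)(IK(IS))(II))(I(IK(IS)(IK(IS))(II)))
  →3  I(IK(IS)(IK(IS))(II))(S(IK(IS)(IK(IS))(II)))(I(IK(IS)(IK(IS))(II)))
  →4  IK(IS)(IK(IS))(II)(S(IK(IS)(IK(IS))(II)))(I(IK(IS)(IK(IS))(II)))
  →5  K(IS)(IK(IS))(II)(S(IK(IS)(IK(IS))(II)))(I(IK(IS)(IK(IS))(II)))
  →6  IS(II)(S(IK(IS)(IK(IS))(II)))(I(IK(IS)(IK(IS))(II)))
  →7  S(II)(S(IK(IS)(IK(IS))(II)))(I(IK(IS)(IK(IS))(II)))
  →8  II(I(IK(IS)(IK(IS))(II)))(S(IK(IS)(IK(IS))(II))(I(IK(IS)(IK(IS))(II))))
  →9  I(I(IK(IS)(IK(IS))(II)))(S(IK(IS)(IK(IS))(II))(I(IK(IS)(IK(IS))(II))))
  →10  I(IK(IS)(IK(IS))(II))(S(IK(IS)(IK(IS))(II))(I(IK(IS)(IK(IS))(II))))
  →11  IK(IS)(IK(IS))(II)(S(IK(IS)(IK(IS))(II))(I(IK(IS)(IK(IS))(II))))
  →12  K(IS)(IK(IS))(II)(S(IK(IS)(IK(IS))(II))(I(IK(IS)(IK(IS))(II))))
  →13  IS(II)(S(IK(IS)(IK(IS))(II))(I(IK(IS)(IK(IS))(II))))
  →14  S(II)(S(IK(IS)(IK(IS))(II))(I(IK(IS)(IK(IS))(II))))
  →15  SI(S(IK(IS)(IK(IS))(II))(I(IK(IS)(IK(IS))(II))))
  →16  SI(S(K(IS)(IK(IS))(II))(I(IK(IS)(IK(IS))(II))))
  →17  SI(S(IS(II))(I(IK(IS)(IK(IS))(II))))
  →18  SI(S(S(II))(I(IK(IS)(IK(IS))(II))))
  →19  SI(S(SI)(I(IK(IS)(IK(IS))(II))))
  →20  SI(S(SI)(IK(IS)(IK(IS))(II)))
  →21  SI(S(SI)(K(IS)(IK(IS))(II)))
  →22  SI(S(SI)(IS(II)))
  →23  SI(S(SI)(S(II)))
  →24  SI(S(SI)(SI))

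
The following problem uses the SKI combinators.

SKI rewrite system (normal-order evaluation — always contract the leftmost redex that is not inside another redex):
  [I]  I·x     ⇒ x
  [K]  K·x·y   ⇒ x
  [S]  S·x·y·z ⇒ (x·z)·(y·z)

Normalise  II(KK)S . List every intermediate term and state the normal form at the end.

Answer: normal form = K  (in 3 steps)

Working:
  start: II(KK)S
  →1  I(KK)S
  →2  KKS
  →3  K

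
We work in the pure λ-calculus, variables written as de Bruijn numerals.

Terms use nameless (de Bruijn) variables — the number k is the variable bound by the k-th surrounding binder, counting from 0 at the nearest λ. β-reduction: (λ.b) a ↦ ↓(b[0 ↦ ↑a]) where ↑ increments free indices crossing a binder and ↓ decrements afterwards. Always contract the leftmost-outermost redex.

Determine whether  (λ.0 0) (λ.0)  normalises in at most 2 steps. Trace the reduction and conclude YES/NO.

Answer: YES — reaches normal form λ.0 in 2 ≤ 2 steps

Reduction:
  start: (λ.0 0) (λ.0)
  step 1: (λ.0) (λ.0)
  step 2: λ.0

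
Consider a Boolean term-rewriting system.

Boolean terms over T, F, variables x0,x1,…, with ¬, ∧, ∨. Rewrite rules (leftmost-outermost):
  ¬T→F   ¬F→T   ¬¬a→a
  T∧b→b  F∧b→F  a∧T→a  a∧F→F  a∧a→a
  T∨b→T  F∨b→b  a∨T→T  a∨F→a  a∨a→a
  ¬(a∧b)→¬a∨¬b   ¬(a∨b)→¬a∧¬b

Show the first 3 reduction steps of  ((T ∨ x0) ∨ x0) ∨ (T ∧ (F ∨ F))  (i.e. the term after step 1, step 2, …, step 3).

  start: ((T ∨ x0) ∨ x0) ∨ (T ∧ (F ∨ F))
  step 1: (T ∨ x0) ∨ (T ∧ (F ∨ F))
  step 2: T ∨ (T ∧ (F ∨ F))
  step 3: T

Answer: after 3 steps: T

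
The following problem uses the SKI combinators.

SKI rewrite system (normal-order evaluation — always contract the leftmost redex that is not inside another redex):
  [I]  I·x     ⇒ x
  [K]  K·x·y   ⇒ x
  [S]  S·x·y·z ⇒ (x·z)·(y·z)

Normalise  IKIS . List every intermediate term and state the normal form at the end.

  start: IKIS
  [1] KIS
  [2] I

Answer: normal form = I  (in 2 steps)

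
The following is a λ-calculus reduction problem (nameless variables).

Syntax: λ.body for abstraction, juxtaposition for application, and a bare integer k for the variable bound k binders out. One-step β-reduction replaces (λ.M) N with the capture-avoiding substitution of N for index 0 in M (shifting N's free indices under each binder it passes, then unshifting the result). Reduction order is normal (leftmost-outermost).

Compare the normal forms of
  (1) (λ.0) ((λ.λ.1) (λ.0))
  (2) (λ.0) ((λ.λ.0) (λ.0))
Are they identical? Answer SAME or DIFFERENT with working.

Answer: DIFFERENT — A ⇓ λ.λ.0, B ⇓ λ.0

Working:
Term A:
  start: (λ.0) ((λ.λ.1) (λ.0))
  step 1: (λ.λ.1) (λ.0)
  step 2: λ.λ.0

Term B:
  start: (λ.0) ((λ.λ.0) (λ.0))
  step 1: (λ.λ.0) (λ.0)
  step 2: λ.0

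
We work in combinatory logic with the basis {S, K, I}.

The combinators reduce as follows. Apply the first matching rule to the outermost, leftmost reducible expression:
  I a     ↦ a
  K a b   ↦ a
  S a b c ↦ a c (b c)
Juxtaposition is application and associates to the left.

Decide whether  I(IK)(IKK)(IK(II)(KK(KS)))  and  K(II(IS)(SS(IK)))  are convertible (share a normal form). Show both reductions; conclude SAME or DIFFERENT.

Term A:
  start: I(IK)(IKK)(IK(II)(KK(KS)))
  →1  IK(IKK)(IK(II)(KK(KS)))
  →2  K(IKK)(IK(II)(KK(KS)))
  →3  IKK
  →4  KK

Term B:
  start: K(II(IS)(SS(IK)))
  →1  K(I(IS)(SS(IK)))
  →2  K(IS(SS(IK)))
  →3  K(S(SS(IK)))
  →4  K(S(SSK))

Answer: DIFFERENT — A ⇓ KK, B ⇓ K(S(SSK))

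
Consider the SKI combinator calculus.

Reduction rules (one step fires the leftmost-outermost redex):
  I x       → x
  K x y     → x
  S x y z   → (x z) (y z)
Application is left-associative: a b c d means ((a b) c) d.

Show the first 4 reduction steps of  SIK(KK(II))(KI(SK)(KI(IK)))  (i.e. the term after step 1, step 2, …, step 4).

Answer: after 4 steps: K(KK(II))

Reduction:
  start: SIK(KK(II))(KI(SK)(KI(IK)))
  [1] I(KK(II))(K(KK(II)))(KI(SK)(KI(IK)))
  [2] KK(II)(K(KK(II)))(KI(SK)(KI(IK)))
  [3] K(K(KK(II)))(KI(SK)(KI(IK)))
  [4] K(KK(II))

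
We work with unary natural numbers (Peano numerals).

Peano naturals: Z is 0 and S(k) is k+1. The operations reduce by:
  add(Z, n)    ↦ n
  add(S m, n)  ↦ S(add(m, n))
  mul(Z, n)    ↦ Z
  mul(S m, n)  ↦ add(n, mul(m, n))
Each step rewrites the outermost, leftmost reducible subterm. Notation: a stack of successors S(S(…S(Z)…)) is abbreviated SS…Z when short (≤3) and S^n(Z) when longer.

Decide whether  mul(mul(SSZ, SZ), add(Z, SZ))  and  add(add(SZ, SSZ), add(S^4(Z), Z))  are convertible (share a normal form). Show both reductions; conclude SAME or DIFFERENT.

Term A:
  start: mul(mul(SSZ, SZ), add(Z, SZ))
  →1  mul(add(SZ, mul(SZ, SZ)), add(Z, SZ))
  →2  mul(S(add(Z, mul(SZ, SZ))), add(Z, SZ))
  →3  add(add(Z, SZ), mul(add(Z, mul(SZ, SZ)), add(Z, SZ)))
  →4  add(SZ, mul(add(Z, mul(SZ, SZ)), add(Z, SZ)))
  →5  S(add(Z, mul(add(Z, mul(SZ, SZ)), add(Z, SZ))))
  →6  S(mul(add(Z, mul(SZ, SZ)), add(Z, SZ)))
  →7  S(mul(mul(SZ, SZ), add(Z, SZ)))
  →8  S(mul(add(SZ, mul(Z, SZ)), add(Z, SZ)))
  →9  S(mul(S(add(Z, mul(Z, SZ))), add(Z, SZ)))
  →10  S(add(add(Z, SZ), mul(add(Z, mul(Z, SZ)), add(Z, SZ))))
  →11  S(add(SZ, mul(add(Z, mul(Z, SZ)), add(Z, SZ))))
  →12  S(S(add(Z, mul(add(Z, mul(Z, SZ)), add(Z, SZ)))))
  →13  S(S(mul(add(Z, mul(Z, SZ)), add(Z, SZ))))
  →14  S(S(mul(mul(Z, SZ), add(Z, SZ))))
  →15  S(S(mul(Z, add(Z, SZ))))
  →16  SSZ

Term B:
  start: add(add(SZ, SSZ), add(S^4(Z), Z))
  →1  add(S(add(Z, SSZ)), add(S^4(Z), Z))
  →2  S(add(add(Z, SSZ), add(S^4(Z), Z)))
  →3  S(add(SSZ, add(S^4(Z), Z)))
  →4  S(S(add(SZ, add(S^4(Z), Z))))
  →5  S(S(S(add(Z, add(S^4(Z), Z)))))
  →6  S(S(S(add(S^4(Z), Z))))
  →7  S(S(S(S(add(SSSZ, Z)))))
  →8  S(S(S(S(S(add(SSZ, Z))))))
  →9  S(S(S(S(S(S(add(SZ, Z)))))))
  →10  S(S(S(S(S(S(S(add(Z, Z))))))))
  →11  S^7(Z)

Answer: DIFFERENT — A ⇓ SSZ, B ⇓ S^7(Z)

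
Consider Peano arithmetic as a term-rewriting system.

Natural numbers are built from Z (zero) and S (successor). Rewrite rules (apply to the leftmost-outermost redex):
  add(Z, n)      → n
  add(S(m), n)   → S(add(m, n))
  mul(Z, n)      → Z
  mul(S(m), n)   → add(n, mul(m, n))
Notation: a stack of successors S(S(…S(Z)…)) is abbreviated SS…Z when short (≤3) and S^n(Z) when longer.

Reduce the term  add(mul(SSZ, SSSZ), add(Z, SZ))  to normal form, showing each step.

Answer: normal form = S^7(Z)  (in 19 steps)

Derivation:
  start: add(mul(SSZ, SSSZ), add(Z, SZ))
  →1  add(add(SSSZ, mul(SZ, SSSZ)), add(Z, SZ))
  →2  add(S(add(SSZ, mul(SZ, SSSZ))), add(Z, SZ))
  →3  S(add(add(SSZ, mul(SZ, SSSZ)), add(Z, SZ)))
  →4  S(add(S(add(SZ, mul(SZ, SSSZ))), add(Z, SZ)))
  →5  S(S(add(add(SZ, mul(SZ, SSSZ)), add(Z, SZ))))
  →6  S(S(add(S(add(Z, mul(SZ, SSSZ))), add(Z, SZ))))
  →7  S(S(S(add(add(Z, mul(SZ, SSSZ)), add(Z, SZ)))))
  →8  S(S(S(add(mul(SZ, SSSZ), add(Z, SZ)))))
  →9  S(S(S(add(add(SSSZ, mul(Z, SSSZ)), add(Z, SZ)))))
  →10  S(S(S(add(S(add(SSZ, mul(Z, SSSZ))), add(Z, SZ)))))
  →11  S(S(S(S(add(add(SSZ, mul(Z, SSSZ)), add(Z, SZ))))))
  →12  S(S(S(S(add(S(add(SZ, mul(Z, SSSZ))), add(Z, SZ))))))
  →13  S(S(S(S(S(add(add(SZ, mul(Z, SSSZ)), add(Z, SZ)))))))
  →14  S(S(S(S(S(add(S(add(Z, mul(Z, SSSZ))), add(Z, SZ)))))))
  →15  S(S(S(S(S(S(add(add(Z, mul(Z, SSSZ)), add(Z, SZ))))))))
  →16  S(S(S(S(S(S(add(mul(Z, SSSZ), add(Z, SZ))))))))
  →17  S(S(S(S(S(S(add(Z, add(Z, SZ))))))))
  →18  S(S(S(S(S(S(add(Z, SZ)))))))
  →19  S^7(Z)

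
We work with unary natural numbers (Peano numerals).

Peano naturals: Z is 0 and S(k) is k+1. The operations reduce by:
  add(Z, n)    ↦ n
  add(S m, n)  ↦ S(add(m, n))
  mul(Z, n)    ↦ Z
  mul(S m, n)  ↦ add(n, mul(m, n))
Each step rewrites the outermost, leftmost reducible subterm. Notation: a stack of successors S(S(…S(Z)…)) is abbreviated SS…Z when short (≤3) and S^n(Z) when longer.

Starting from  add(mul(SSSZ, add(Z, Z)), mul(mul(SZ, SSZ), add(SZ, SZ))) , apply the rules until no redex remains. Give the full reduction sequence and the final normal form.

  start: add(mul(SSSZ, add(Z, Z)), mul(mul(SZ, SSZ), add(SZ, SZ)))
  step 1: add(add(add(Z, Z), mul(SSZ, add(Z, Z))), mul(mul(SZ, SSZ), add(SZ, SZ)))
  step 2: add(add(Z, mul(SSZ, add(Z, Z))), mul(mul(SZ, SSZ), add(SZ, SZ)))
  step 3: add(mul(SSZ, add(Z, Z)), mul(mul(SZ, SSZ), add(SZ, SZ)))
  step 4: add(add(add(Z, Z), mul(SZ, add(Z, Z))), mul(mul(SZ, SSZ), add(SZ, SZ)))
  step 5: add(add(Z, mul(SZ, add(Z, Z))), mul(mul(SZ, SSZ), add(SZ, SZ)))
  step 6: add(mul(SZ, add(Z, Z)), mul(mul(SZ, SSZ), add(SZ, SZ)))
  step 7: add(add(add(Z, Z), mul(Z, add(Z, Z))), mul(mul(SZ, SSZ), add(SZ, SZ)))
  step 8: add(add(Z, mul(Z, add(Z, Z))), mul(mul(SZ, SSZ), add(SZ, SZ)))
  step 9: add(mul(Z, add(Z, Z)), mul(mul(SZ, SSZ), add(SZ, SZ)))
  step 10: add(Z, mul(mul(SZ, SSZ), add(SZ, SZ)))
  step 11: mul(mul(SZ, SSZ), add(SZ, SZ))
  step 12: mul(add(SSZ, mul(Z, SSZ)), add(SZ, SZ))
  step 13: mul(S(add(SZ, mul(Z, SSZ))), add(SZ, SZ))
  step 14: add(add(SZ, SZ), mul(add(SZ, mul(Z, SSZ)), add(SZ, SZ)))
  step 15: add(S(add(Z, SZ)), mul(add(SZ, mul(Z, SSZ)), add(SZ, SZ)))
  step 16: S(add(add(Z, SZ), mul(add(SZ, mul(Z, SSZ)), add(SZ, SZ))))
  step 17: S(add(SZ, mul(add(SZ, mul(Z, SSZ)), add(SZ, SZ))))
  step 18: S(S(add(Z, mul(add(SZ, mul(Z, SSZ)), add(SZ, SZ)))))
  step 19: S(S(mul(add(SZ, mul(Z, SSZ)), add(SZ, SZ))))
  step 20: S(S(mul(S(add(Z, mul(Z, SSZ))), add(SZ, SZ))))
  step 21: S(S(add(add(SZ, SZ), mul(add(Z, mul(Z, SSZ)), add(SZ, SZ)))))
  step 22: S(S(add(S(add(Z, SZ)), mul(add(Z, mul(Z, SSZ)), add(SZ, SZ)))))
  step 23: S(S(S(add(add(Z, SZ), mul(add(Z, mul(Z, SSZ)), add(SZ, SZ))))))
  step 24: S(S(S(add(SZ, mul(add(Z, mul(Z, SSZ)), add(SZ, SZ))))))
  step 25: S(S(S(S(add(Z, mul(add(Z, mul(Z, SSZ)), add(SZ, SZ)))))))
  step 26: S(S(S(S(mul(add(Z, mul(Z, SSZ)), add(SZ, SZ))))))
  step 27: S(S(S(S(mul(mul(Z, SSZ), add(SZ, SZ))))))
  step 28: S(S(S(S(mul(Z, add(SZ, SZ))))))
  step 29: S^4(Z)

Answer: normal form = S^4(Z)  (in 29 steps)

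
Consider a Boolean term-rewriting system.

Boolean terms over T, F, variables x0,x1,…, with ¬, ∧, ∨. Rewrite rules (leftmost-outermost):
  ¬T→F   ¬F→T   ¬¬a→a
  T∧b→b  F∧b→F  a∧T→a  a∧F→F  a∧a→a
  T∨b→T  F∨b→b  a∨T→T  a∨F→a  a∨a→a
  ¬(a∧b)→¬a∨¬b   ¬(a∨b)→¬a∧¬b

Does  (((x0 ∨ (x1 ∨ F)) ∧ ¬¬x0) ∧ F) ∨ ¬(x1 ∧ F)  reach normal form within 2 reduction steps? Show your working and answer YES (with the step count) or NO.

Answer: NO — after 2 steps the term is ¬(x1 ∧ F), not yet normal

Derivation:
  start: (((x0 ∨ (x1 ∨ F)) ∧ ¬¬x0) ∧ F) ∨ ¬(x1 ∧ F)
  →1  F ∨ ¬(x1 ∧ F)
  →2  ¬(x1 ∧ F)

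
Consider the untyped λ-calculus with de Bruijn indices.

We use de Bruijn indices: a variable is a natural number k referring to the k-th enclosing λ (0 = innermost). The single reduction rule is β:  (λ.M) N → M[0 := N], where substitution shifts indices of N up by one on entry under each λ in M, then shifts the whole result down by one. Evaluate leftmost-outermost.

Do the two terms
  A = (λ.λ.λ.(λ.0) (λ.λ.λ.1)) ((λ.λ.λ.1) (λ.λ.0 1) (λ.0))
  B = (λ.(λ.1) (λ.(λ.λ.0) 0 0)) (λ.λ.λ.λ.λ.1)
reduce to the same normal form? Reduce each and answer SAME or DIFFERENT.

Term A:
  start: (λ.λ.λ.(λ.0) (λ.λ.λ.1)) ((λ.λ.λ.1) (λ.λ.0 1) (λ.0))
  [1] λ.λ.(λ.0) (λ.λ.λ.1)
  [2] λ.λ.λ.λ.λ.1

Term B:
  start: (λ.(λ.1) (λ.(λ.λ.0) 0 0)) (λ.λ.λ.λ.λ.1)
  [1] (λ.λ.λ.λ.λ.λ.1) (λ.(λ.λ.0) 0 0)
  [2] λ.λ.λ.λ.λ.1

Answer: SAME — A ⇓ λ.λ.λ.λ.λ.1, B ⇓ λ.λ.λ.λ.λ.1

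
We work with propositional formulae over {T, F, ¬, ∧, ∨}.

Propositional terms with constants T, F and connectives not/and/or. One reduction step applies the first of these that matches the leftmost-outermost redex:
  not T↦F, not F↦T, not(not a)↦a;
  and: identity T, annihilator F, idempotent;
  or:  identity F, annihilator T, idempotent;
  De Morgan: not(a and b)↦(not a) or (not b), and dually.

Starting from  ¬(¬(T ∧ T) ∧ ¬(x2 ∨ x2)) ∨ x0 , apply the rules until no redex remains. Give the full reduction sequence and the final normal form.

Answer: normal form = T  (in 5 steps)

Reduction:
  start: ¬(¬(T ∧ T) ∧ ¬(x2 ∨ x2)) ∨ x0
  [1] (¬¬(T ∧ T) ∨ ¬¬(x2 ∨ x2)) ∨ x0
  [2] ((T ∧ T) ∨ ¬¬(x2 ∨ x2)) ∨ x0
  [3] (T ∨ ¬¬(x2 ∨ x2)) ∨ x0
  [4] T ∨ x0
  [5] T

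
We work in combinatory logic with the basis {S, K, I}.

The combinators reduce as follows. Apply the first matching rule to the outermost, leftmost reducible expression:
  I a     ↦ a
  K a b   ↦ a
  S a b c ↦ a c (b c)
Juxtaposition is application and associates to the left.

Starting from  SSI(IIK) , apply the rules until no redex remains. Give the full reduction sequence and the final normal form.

  start: SSI(IIK)
  step 1: S(IIK)(I(IIK))
  step 2: S(IK)(I(IIK))
  step 3: SK(I(IIK))
  step 4: SK(IIK)
  step 5: SK(IK)
  step 6: SKK

Answer: normal form = SKK  (in 6 steps)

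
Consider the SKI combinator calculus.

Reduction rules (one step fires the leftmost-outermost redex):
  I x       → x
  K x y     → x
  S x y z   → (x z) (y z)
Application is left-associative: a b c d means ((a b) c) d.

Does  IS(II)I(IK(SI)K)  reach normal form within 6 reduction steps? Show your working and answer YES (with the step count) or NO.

  start: IS(II)I(IK(SI)K)
  →1  S(II)I(IK(SI)K)
  →2  II(IK(SI)K)(I(IK(SI)K))
  →3  I(IK(SI)K)(I(IK(SI)K))
  →4  IK(SI)K(I(IK(SI)K))
  →5  K(SI)K(I(IK(SI)K))
  →6  SI(I(IK(SI)K))

Answer: NO — after 6 steps the term is SI(I(IK(SI)K)), not yet normal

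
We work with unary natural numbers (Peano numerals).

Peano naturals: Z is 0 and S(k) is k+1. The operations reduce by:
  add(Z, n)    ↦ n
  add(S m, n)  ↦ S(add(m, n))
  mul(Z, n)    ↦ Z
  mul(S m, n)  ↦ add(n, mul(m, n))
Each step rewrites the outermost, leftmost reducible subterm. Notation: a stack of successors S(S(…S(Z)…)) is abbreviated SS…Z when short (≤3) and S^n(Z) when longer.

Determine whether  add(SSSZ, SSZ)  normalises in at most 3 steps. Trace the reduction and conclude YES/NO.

Answer: NO — after 3 steps the term is S(S(S(add(Z, SSZ)))), not yet normal

Reduction:
  start: add(SSSZ, SSZ)
  →1  S(add(SSZ, SSZ))
  →2  S(S(add(SZ, SSZ)))
  →3  S(S(S(add(Z, SSZ))))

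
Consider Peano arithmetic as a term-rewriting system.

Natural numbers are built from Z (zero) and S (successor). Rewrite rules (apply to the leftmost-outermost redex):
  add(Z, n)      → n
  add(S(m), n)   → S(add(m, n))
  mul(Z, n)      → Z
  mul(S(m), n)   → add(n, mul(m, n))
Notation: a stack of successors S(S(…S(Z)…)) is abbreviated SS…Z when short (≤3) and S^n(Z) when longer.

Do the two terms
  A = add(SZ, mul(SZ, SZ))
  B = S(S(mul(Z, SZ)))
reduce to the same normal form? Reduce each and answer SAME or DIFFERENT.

Answer: SAME — A ⇓ SSZ, B ⇓ SSZ

Reduction:
Term A:
  start: add(SZ, mul(SZ, SZ))
  step 1: S(add(Z, mul(SZ, SZ)))
  step 2: S(mul(SZ, SZ))
  step 3: S(add(SZ, mul(Z, SZ)))
  step 4: S(S(add(Z, mul(Z, SZ))))
  step 5: S(S(mul(Z, SZ)))
  step 6: SSZ

Term B:
  start: S(S(mul(Z, SZ)))
  step 1: SSZ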